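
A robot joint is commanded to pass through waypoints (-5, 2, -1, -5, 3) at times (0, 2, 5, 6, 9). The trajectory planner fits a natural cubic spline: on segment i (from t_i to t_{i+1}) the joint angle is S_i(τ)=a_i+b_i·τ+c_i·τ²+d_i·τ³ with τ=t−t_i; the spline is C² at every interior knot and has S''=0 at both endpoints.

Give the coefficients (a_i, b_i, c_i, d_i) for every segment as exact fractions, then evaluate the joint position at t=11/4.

  seg 0: a=-5 b=1168/279 c=0 d=-383/2232
  seg 1: a=2 b=1187/558 c=-383/372 d=-43/10044
  seg 2: a=-1 b=-4649/1116 c=-298/279 d=153/124
  seg 3: a=-5 b=-1451/558 c=2939/1116 d=-2939/10044
S(11/4) = 23923/7936

Δ: Δ0=7/2, Δ1=-1, Δ2=-4, Δ3=8/3
row 1: diag=10, rhs=-27; c'=3/10, d'=-27/10
row 2: denom=8−3·3/10=71/10; d'=(-18−3·-27/10)/(71/10)=-99/71
row 3: denom=8−1·10/71=558/71; d'=(40−1·-99/71)/(558/71)=2939/558
back: M3=2939/558
back: M2=-99/71−10/71·2939/558=-596/279
back: M1=-27/10−3/10·-596/279=-383/186
M: M0=0, M1=-383/186, M2=-596/279, M3=2939/558, M4=0
seg 0: a=-5, c=M0/2=0, d=(M1−M0)/(6·2)=-383/2232, b=Δ0−h0·(2M0+M1)/6=1168/279
seg 1: a=2, c=M1/2=-383/372, d=(M2−M1)/(6·3)=-43/10044, b=Δ1−h1·(2M1+M2)/6=1187/558
seg 2: a=-1, c=M2/2=-298/279, d=(M3−M2)/(6·1)=153/124, b=Δ2−h2·(2M2+M3)/6=-4649/1116
seg 3: a=-5, c=M3/2=2939/1116, d=(M4−M3)/(6·3)=-2939/10044, b=Δ3−h3·(2M3+M4)/6=-1451/558
t_q=11/4 → seg 1, τ=3/4; S=2+1187/558·τ+-383/372·τ²+-43/10044·τ³=23923/7936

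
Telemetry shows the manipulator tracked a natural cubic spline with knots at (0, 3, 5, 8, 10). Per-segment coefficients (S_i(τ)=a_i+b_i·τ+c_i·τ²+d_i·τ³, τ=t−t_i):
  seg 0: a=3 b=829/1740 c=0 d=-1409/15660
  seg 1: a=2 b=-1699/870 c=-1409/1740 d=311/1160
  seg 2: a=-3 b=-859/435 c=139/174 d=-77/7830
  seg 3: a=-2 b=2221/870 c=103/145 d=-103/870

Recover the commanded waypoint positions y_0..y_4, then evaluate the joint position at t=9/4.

y_0=3 y_1=2 y_2=-3 y_3=-2 y_4=5
S(9/4) = 113109/37120

y_0 = S_0(0) = a_0 = 3
y_1 = S_1(0) = a_1 = 2
y_2 = S_2(0) = a_2 = -3
y_3 = S_3(0) = a_3 = -2
y_4 = S_3(2) = 5
t_q=9/4 is in segment 0 (τ=9/4); S_0(τ)=113109/37120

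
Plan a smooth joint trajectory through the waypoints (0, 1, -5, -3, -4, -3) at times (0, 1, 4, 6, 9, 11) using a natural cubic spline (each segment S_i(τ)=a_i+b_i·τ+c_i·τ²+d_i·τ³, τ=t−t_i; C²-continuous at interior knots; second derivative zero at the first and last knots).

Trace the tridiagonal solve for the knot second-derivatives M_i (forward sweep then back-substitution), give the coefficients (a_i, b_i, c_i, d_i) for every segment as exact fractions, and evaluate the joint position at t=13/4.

  seg 0: a=0 b=9665/6141 c=0 d=-3524/6141
  seg 1: a=1 b=-907/6141 c=-3524/2047 d=20341/55269
  seg 2: a=-5 b=-3316/6141 c=9769/6141 d=-10081/24564
  seg 3: a=-3 b=1839/2047 c=-10705/12282 d=16987/110538
  seg 4: a=-4 b=-745/4094 c=1047/2047 d=-349/4094
S(13/4) = -505097/131008

Δ: Δ0=1, Δ1=-2, Δ2=1, Δ3=-1/3, Δ4=1/2
row 1: diag=8, rhs=-18; c'=3/8, d'=-9/4
row 2: denom=10−3·3/8=71/8; d'=(18−3·-9/4)/(71/8)=198/71
row 3: denom=10−2·16/71=678/71; d'=(-8−2·198/71)/(678/71)=-482/339
row 4: denom=10−3·71/226=2047/226; d'=(5−3·-482/339)/(2047/226)=2094/2047
back: M4=2094/2047
back: M3=-482/339−71/226·2094/2047=-10705/6141
back: M2=198/71−16/71·-10705/6141=19538/6141
back: M1=-9/4−3/8·19538/6141=-7048/2047
M: M0=0, M1=-7048/2047, M2=19538/6141, M3=-10705/6141, M4=2094/2047, M5=0
seg 0: a=0, c=M0/2=0, d=(M1−M0)/(6·1)=-3524/6141, b=Δ0−h0·(2M0+M1)/6=9665/6141
seg 1: a=1, c=M1/2=-3524/2047, d=(M2−M1)/(6·3)=20341/55269, b=Δ1−h1·(2M1+M2)/6=-907/6141
seg 2: a=-5, c=M2/2=9769/6141, d=(M3−M2)/(6·2)=-10081/24564, b=Δ2−h2·(2M2+M3)/6=-3316/6141
seg 3: a=-3, c=M3/2=-10705/12282, d=(M4−M3)/(6·3)=16987/110538, b=Δ3−h3·(2M3+M4)/6=1839/2047
seg 4: a=-4, c=M4/2=1047/2047, d=(M5−M4)/(6·2)=-349/4094, b=Δ4−h4·(2M4+M5)/6=-745/4094
t_q=13/4 → seg 1, τ=9/4; S=1+-907/6141·τ+-3524/2047·τ²+20341/55269·τ³=-505097/131008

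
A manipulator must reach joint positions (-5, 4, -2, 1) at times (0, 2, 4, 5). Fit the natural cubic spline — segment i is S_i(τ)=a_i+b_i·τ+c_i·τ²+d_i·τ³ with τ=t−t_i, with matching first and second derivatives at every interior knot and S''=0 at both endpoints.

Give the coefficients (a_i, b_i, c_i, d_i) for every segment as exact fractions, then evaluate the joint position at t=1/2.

Δ: Δ0=9/2, Δ1=-3, Δ2=3
row 1: diag=8, rhs=-45; c'=1/4, d'=-45/8
row 2: denom=6−2·1/4=11/2; d'=(36−2·-45/8)/(11/2)=189/22
back: M2=189/22
back: M1=-45/8−1/4·189/22=-171/22
M: M0=0, M1=-171/22, M2=189/22, M3=0
seg 0: a=-5, c=M0/2=0, d=(M1−M0)/(6·2)=-57/88, b=Δ0−h0·(2M0+M1)/6=78/11
seg 1: a=4, c=M1/2=-171/44, d=(M2−M1)/(6·2)=15/11, b=Δ1−h1·(2M1+M2)/6=-15/22
seg 2: a=-2, c=M2/2=189/44, d=(M3−M2)/(6·1)=-63/44, b=Δ2−h2·(2M2+M3)/6=3/22
t_q=1/2 → seg 0, τ=1/2; S=-5+78/11·τ+0·τ²+-57/88·τ³=-1081/704

  seg 0: a=-5 b=78/11 c=0 d=-57/88
  seg 1: a=4 b=-15/22 c=-171/44 d=15/11
  seg 2: a=-2 b=3/22 c=189/44 d=-63/44
S(1/2) = -1081/704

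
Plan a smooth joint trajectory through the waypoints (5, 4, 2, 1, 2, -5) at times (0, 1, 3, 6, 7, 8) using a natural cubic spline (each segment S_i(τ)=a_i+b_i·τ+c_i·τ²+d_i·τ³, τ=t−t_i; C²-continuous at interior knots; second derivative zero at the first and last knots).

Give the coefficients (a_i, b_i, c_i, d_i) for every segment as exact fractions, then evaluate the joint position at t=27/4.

Δ: Δ0=-1, Δ1=-1, Δ2=-1/3, Δ3=1, Δ4=-7
row 1: diag=6, rhs=0; c'=1/3, d'=0
row 2: denom=10−2·1/3=28/3; d'=(4−2·0)/(28/3)=3/7
row 3: denom=8−3·9/28=197/28; d'=(8−3·3/7)/(197/28)=188/197
row 4: denom=4−1·28/197=760/197; d'=(-48−1·188/197)/(760/197)=-2411/190
back: M4=-2411/190
back: M3=188/197−28/197·-2411/190=262/95
back: M2=3/7−9/28·262/95=-87/190
back: M1=0−1/3·-87/190=29/190
M: M0=0, M1=29/190, M2=-87/190, M3=262/95, M4=-2411/190, M5=0
seg 0: a=5, c=M0/2=0, d=(M1−M0)/(6·1)=29/1140, b=Δ0−h0·(2M0+M1)/6=-1169/1140
seg 1: a=4, c=M1/2=29/380, d=(M2−M1)/(6·2)=-29/570, b=Δ1−h1·(2M1+M2)/6=-541/570
seg 2: a=2, c=M2/2=-87/380, d=(M3−M2)/(6·3)=611/3420, b=Δ2−h2·(2M2+M3)/6=-143/114
seg 3: a=1, c=M3/2=131/95, d=(M4−M3)/(6·1)=-587/228, b=Δ3−h3·(2M3+M4)/6=2503/1140
seg 4: a=2, c=M4/2=-2411/380, d=(M5−M4)/(6·1)=2411/1140, b=Δ4−h4·(2M4+M5)/6=-1579/570
t_q=27/4 → seg 3, τ=3/4; S=1+2503/1140·τ+131/95·τ²+-587/228·τ³=56817/24320

  seg 0: a=5 b=-1169/1140 c=0 d=29/1140
  seg 1: a=4 b=-541/570 c=29/380 d=-29/570
  seg 2: a=2 b=-143/114 c=-87/380 d=611/3420
  seg 3: a=1 b=2503/1140 c=131/95 d=-587/228
  seg 4: a=2 b=-1579/570 c=-2411/380 d=2411/1140
S(27/4) = 56817/24320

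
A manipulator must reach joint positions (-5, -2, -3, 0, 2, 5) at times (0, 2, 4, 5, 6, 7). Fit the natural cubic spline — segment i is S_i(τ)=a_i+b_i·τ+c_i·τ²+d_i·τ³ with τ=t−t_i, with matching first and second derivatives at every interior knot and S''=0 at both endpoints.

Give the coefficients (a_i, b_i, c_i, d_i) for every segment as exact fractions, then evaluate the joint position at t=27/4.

Δ: Δ0=3/2, Δ1=-1/2, Δ2=3, Δ3=2, Δ4=3
row 1: diag=8, rhs=-12; c'=1/4, d'=-3/2
row 2: denom=6−2·1/4=11/2; d'=(21−2·-3/2)/(11/2)=48/11
row 3: denom=4−1·2/11=42/11; d'=(-6−1·48/11)/(42/11)=-19/7
row 4: denom=4−1·11/42=157/42; d'=(6−1·-19/7)/(157/42)=366/157
back: M4=366/157
back: M3=-19/7−11/42·366/157=-522/157
back: M2=48/11−2/11·-522/157=780/157
back: M1=-3/2−1/4·780/157=-861/314
M: M0=0, M1=-861/314, M2=780/157, M3=-522/157, M4=366/157, M5=0
seg 0: a=-5, c=M0/2=0, d=(M1−M0)/(6·2)=-287/1256, b=Δ0−h0·(2M0+M1)/6=379/157
seg 1: a=-2, c=M1/2=-861/628, d=(M2−M1)/(6·2)=807/1256, b=Δ1−h1·(2M1+M2)/6=-103/314
seg 2: a=-3, c=M2/2=390/157, d=(M3−M2)/(6·1)=-217/157, b=Δ2−h2·(2M2+M3)/6=298/157
seg 3: a=0, c=M3/2=-261/157, d=(M4−M3)/(6·1)=148/157, b=Δ3−h3·(2M3+M4)/6=427/157
seg 4: a=2, c=M4/2=183/157, d=(M5−M4)/(6·1)=-61/157, b=Δ4−h4·(2M4+M5)/6=349/157
t_q=27/4 → seg 4, τ=3/4; S=2+349/157·τ+183/157·τ²+-61/157·τ³=41789/10048

  seg 0: a=-5 b=379/157 c=0 d=-287/1256
  seg 1: a=-2 b=-103/314 c=-861/628 d=807/1256
  seg 2: a=-3 b=298/157 c=390/157 d=-217/157
  seg 3: a=0 b=427/157 c=-261/157 d=148/157
  seg 4: a=2 b=349/157 c=183/157 d=-61/157
S(27/4) = 41789/10048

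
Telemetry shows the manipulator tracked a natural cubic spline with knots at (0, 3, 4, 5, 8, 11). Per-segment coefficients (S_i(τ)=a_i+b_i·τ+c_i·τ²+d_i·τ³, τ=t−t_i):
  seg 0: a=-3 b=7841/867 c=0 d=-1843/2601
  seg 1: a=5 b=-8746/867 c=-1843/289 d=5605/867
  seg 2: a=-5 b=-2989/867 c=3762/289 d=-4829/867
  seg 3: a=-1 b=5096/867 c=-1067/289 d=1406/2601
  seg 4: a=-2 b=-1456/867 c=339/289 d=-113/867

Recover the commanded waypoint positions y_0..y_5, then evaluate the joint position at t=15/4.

y_0=-3 y_1=5 y_2=-5 y_3=-1 y_4=-2 y_5=0
S(15/4) = -3727/1088

y_0 = S_0(0) = a_0 = -3
y_1 = S_1(0) = a_1 = 5
y_2 = S_2(0) = a_2 = -5
y_3 = S_3(0) = a_3 = -1
y_4 = S_4(0) = a_4 = -2
y_5 = S_4(3) = 0
t_q=15/4 is in segment 1 (τ=3/4); S_1(τ)=-3727/1088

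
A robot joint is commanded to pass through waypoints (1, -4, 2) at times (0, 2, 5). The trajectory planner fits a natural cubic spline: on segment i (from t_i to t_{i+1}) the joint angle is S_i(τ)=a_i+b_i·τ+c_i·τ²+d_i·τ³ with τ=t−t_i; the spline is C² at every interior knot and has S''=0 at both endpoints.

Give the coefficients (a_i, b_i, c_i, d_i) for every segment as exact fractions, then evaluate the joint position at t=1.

Δ: Δ0=-5/2, Δ1=2
row 1: diag=10, rhs=27; c'=3/10, d'=27/10
back: M1=27/10
M: M0=0, M1=27/10, M2=0
seg 0: a=1, c=M0/2=0, d=(M1−M0)/(6·2)=9/40, b=Δ0−h0·(2M0+M1)/6=-17/5
seg 1: a=-4, c=M1/2=27/20, d=(M2−M1)/(6·3)=-3/20, b=Δ1−h1·(2M1+M2)/6=-7/10
t_q=1 → seg 0, τ=1; S=1+-17/5·τ+0·τ²+9/40·τ³=-87/40

  seg 0: a=1 b=-17/5 c=0 d=9/40
  seg 1: a=-4 b=-7/10 c=27/20 d=-3/20
S(1) = -87/40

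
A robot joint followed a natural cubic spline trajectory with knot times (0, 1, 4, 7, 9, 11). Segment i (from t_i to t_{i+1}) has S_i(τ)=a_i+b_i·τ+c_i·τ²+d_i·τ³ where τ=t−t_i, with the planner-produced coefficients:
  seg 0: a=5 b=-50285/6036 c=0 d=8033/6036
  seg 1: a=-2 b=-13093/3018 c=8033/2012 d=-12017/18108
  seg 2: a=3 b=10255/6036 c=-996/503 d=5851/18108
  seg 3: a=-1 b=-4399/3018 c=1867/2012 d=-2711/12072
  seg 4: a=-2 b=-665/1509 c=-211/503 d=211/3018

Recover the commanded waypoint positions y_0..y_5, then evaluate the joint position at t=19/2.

y_0 = S_0(0) = a_0 = 5
y_1 = S_1(0) = a_1 = -2
y_2 = S_2(0) = a_2 = 3
y_3 = S_3(0) = a_3 = -1
y_4 = S_4(0) = a_4 = -2
y_5 = S_4(2) = -4
t_q=19/2 is in segment 4 (τ=1/2); S_4(τ)=-18643/8048

y_0=5 y_1=-2 y_2=3 y_3=-1 y_4=-2 y_5=-4
S(19/2) = -18643/8048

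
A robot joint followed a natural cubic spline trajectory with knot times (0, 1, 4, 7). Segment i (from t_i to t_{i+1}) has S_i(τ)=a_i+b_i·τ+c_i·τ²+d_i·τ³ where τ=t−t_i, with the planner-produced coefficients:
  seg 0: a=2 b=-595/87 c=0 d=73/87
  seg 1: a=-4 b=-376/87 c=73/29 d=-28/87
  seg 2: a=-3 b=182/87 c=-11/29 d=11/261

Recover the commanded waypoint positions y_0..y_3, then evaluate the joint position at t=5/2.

y_0=2 y_1=-4 y_2=-3 y_3=1
S(5/2) = -685/116

y_0 = S_0(0) = a_0 = 2
y_1 = S_1(0) = a_1 = -4
y_2 = S_2(0) = a_2 = -3
y_3 = S_2(3) = 1
t_q=5/2 is in segment 1 (τ=3/2); S_1(τ)=-685/116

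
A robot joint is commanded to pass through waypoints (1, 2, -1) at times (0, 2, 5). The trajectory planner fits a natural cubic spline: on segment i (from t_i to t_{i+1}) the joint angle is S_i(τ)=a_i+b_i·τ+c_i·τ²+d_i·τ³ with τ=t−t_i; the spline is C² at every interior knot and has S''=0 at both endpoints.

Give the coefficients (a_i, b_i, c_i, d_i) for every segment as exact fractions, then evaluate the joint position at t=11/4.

Δ: Δ0=1/2, Δ1=-1
row 1: diag=10, rhs=-9; c'=3/10, d'=-9/10
back: M1=-9/10
M: M0=0, M1=-9/10, M2=0
seg 0: a=1, c=M0/2=0, d=(M1−M0)/(6·2)=-3/40, b=Δ0−h0·(2M0+M1)/6=4/5
seg 1: a=2, c=M1/2=-9/20, d=(M2−M1)/(6·3)=1/20, b=Δ1−h1·(2M1+M2)/6=-1/10
t_q=11/4 → seg 1, τ=3/4; S=2+-1/10·τ+-9/20·τ²+1/20·τ³=2167/1280

  seg 0: a=1 b=4/5 c=0 d=-3/40
  seg 1: a=2 b=-1/10 c=-9/20 d=1/20
S(11/4) = 2167/1280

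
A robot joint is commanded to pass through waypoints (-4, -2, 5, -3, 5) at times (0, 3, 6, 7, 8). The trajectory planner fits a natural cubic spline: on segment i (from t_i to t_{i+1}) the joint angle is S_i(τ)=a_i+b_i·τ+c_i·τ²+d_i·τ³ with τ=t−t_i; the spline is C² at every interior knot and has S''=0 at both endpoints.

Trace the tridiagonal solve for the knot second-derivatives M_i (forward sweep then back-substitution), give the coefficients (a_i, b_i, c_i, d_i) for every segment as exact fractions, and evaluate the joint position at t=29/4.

Δ: Δ0=2/3, Δ1=7/3, Δ2=-8, Δ3=8
row 1: diag=12, rhs=10; c'=1/4, d'=5/6
row 2: denom=8−3·1/4=29/4; d'=(-62−3·5/6)/(29/4)=-258/29
row 3: denom=4−1·4/29=112/29; d'=(96−1·-258/29)/(112/29)=1521/56
back: M3=1521/56
back: M2=-258/29−4/29·1521/56=-177/14
back: M1=5/6−1/4·-177/14=671/168
M: M0=0, M1=671/168, M2=-177/14, M3=1521/56, M4=0
seg 0: a=-4, c=M0/2=0, d=(M1−M0)/(6·3)=671/3024, b=Δ0−h0·(2M0+M1)/6=-149/112
seg 1: a=-2, c=M1/2=671/336, d=(M2−M1)/(6·3)=-2795/3024, b=Δ1−h1·(2M1+M2)/6=261/56
seg 2: a=5, c=M2/2=-177/28, d=(M3−M2)/(6·1)=743/112, b=Δ2−h2·(2M2+M3)/6=-133/16
seg 3: a=-3, c=M3/2=1521/112, d=(M4−M3)/(6·1)=-507/112, b=Δ3−h3·(2M3+M4)/6=-59/56
t_q=29/4 → seg 3, τ=1/4; S=-3+-59/56·τ+1521/112·τ²+-507/112·τ³=-2545/1024

  seg 0: a=-4 b=-149/112 c=0 d=671/3024
  seg 1: a=-2 b=261/56 c=671/336 d=-2795/3024
  seg 2: a=5 b=-133/16 c=-177/28 d=743/112
  seg 3: a=-3 b=-59/56 c=1521/112 d=-507/112
S(29/4) = -2545/1024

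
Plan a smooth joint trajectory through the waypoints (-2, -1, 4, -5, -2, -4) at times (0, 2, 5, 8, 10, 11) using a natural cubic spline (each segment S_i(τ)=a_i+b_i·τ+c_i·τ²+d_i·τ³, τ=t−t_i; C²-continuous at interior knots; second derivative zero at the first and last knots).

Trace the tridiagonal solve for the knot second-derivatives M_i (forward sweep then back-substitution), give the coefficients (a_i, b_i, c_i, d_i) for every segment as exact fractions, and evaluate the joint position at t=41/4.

Δ: Δ0=1/2, Δ1=5/3, Δ2=-3, Δ3=3/2, Δ4=-2
row 1: diag=10, rhs=7; c'=3/10, d'=7/10
row 2: denom=12−3·3/10=111/10; d'=(-28−3·7/10)/(111/10)=-301/111
row 3: denom=10−3·10/37=340/37; d'=(27−3·-301/111)/(340/37)=65/17
row 4: denom=6−2·37/170=473/85; d'=(-21−2·65/17)/(473/85)=-2435/473
back: M4=-2435/473
back: M3=65/17−37/170·-2435/473=4677/946
back: M2=-301/111−10/37·4677/946=-5744/1419
back: M1=7/10−3/10·-5744/1419=1811/946
M: M0=0, M1=1811/946, M2=-5744/1419, M3=4677/946, M4=-2435/473, M5=0
seg 0: a=-2, c=M0/2=0, d=(M1−M0)/(6·2)=1811/11352, b=Δ0−h0·(2M0+M1)/6=-196/1419
seg 1: a=-1, c=M1/2=1811/1892, d=(M2−M1)/(6·3)=-16921/51084, b=Δ1−h1·(2M1+M2)/6=5041/2838
seg 2: a=4, c=M2/2=-2872/1419, d=(M3−M2)/(6·3)=25519/51084, b=Δ2−h2·(2M2+M3)/6=-8083/5676
seg 3: a=-5, c=M3/2=4677/1892, d=(M4−M3)/(6·2)=-9547/11352, b=Δ3−h3·(2M3+M4)/6=-227/2838
seg 4: a=-2, c=M4/2=-2435/946, d=(M5−M4)/(6·1)=2435/2838, b=Δ4−h4·(2M4+M5)/6=-403/1419
t_q=41/4 → seg 4, τ=1/4; S=-2+-403/1419·τ+-2435/946·τ²+2435/2838·τ³=-134315/60544

  seg 0: a=-2 b=-196/1419 c=0 d=1811/11352
  seg 1: a=-1 b=5041/2838 c=1811/1892 d=-16921/51084
  seg 2: a=4 b=-8083/5676 c=-2872/1419 d=25519/51084
  seg 3: a=-5 b=-227/2838 c=4677/1892 d=-9547/11352
  seg 4: a=-2 b=-403/1419 c=-2435/946 d=2435/2838
S(41/4) = -134315/60544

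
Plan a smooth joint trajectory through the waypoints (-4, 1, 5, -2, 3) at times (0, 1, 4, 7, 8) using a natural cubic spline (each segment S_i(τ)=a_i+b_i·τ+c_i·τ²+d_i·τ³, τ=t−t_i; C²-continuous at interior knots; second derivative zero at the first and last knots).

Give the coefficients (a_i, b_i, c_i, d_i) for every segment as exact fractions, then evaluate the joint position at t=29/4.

Δ: Δ0=5, Δ1=4/3, Δ2=-7/3, Δ3=5
row 1: diag=8, rhs=-22; c'=3/8, d'=-11/4
row 2: denom=12−3·3/8=87/8; d'=(-22−3·-11/4)/(87/8)=-110/87
row 3: denom=8−3·8/29=208/29; d'=(44−3·-110/87)/(208/29)=693/104
back: M3=693/104
back: M2=-110/87−8/29·693/104=-121/39
back: M1=-11/4−3/8·-121/39=-165/104
M: M0=0, M1=-165/104, M2=-121/39, M3=693/104, M4=0
seg 0: a=-4, c=M0/2=0, d=(M1−M0)/(6·1)=-55/208, b=Δ0−h0·(2M0+M1)/6=1095/208
seg 1: a=1, c=M1/2=-165/208, d=(M2−M1)/(6·3)=-473/5616, b=Δ1−h1·(2M1+M2)/6=465/104
seg 2: a=5, c=M2/2=-121/78, d=(M3−M2)/(6·3)=3047/5616, b=Δ2−h2·(2M2+M3)/6=-41/16
seg 3: a=-2, c=M3/2=693/208, d=(M4−M3)/(6·1)=-231/208, b=Δ3−h3·(2M3+M4)/6=289/104
t_q=29/4 → seg 3, τ=1/4; S=-2+289/104·τ+693/208·τ²+-231/208·τ³=-14835/13312

  seg 0: a=-4 b=1095/208 c=0 d=-55/208
  seg 1: a=1 b=465/104 c=-165/208 d=-473/5616
  seg 2: a=5 b=-41/16 c=-121/78 d=3047/5616
  seg 3: a=-2 b=289/104 c=693/208 d=-231/208
S(29/4) = -14835/13312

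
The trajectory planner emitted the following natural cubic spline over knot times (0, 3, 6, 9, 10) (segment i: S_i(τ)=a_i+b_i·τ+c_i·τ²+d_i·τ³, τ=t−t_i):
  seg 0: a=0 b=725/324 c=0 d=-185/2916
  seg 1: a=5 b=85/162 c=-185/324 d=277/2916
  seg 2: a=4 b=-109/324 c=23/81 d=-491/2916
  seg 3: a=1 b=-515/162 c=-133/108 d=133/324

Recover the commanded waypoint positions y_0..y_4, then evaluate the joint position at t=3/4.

y_0 = S_0(0) = a_0 = 0
y_1 = S_1(0) = a_1 = 5
y_2 = S_2(0) = a_2 = 4
y_3 = S_3(0) = a_3 = 1
y_4 = S_3(1) = -3
t_q=3/4 is in segment 0 (τ=3/4); S_0(τ)=3805/2304

y_0=0 y_1=5 y_2=4 y_3=1 y_4=-3
S(3/4) = 3805/2304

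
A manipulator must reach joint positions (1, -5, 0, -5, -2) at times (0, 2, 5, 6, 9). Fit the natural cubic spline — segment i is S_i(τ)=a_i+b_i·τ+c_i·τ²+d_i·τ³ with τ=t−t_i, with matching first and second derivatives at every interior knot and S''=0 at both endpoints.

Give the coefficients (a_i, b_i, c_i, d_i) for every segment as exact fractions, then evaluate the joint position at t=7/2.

Δ: Δ0=-3, Δ1=5/3, Δ2=-5, Δ3=1
row 1: diag=10, rhs=28; c'=3/10, d'=14/5
row 2: denom=8−3·3/10=71/10; d'=(-40−3·14/5)/(71/10)=-484/71
row 3: denom=8−1·10/71=558/71; d'=(36−1·-484/71)/(558/71)=1520/279
back: M3=1520/279
back: M2=-484/71−10/71·1520/279=-2116/279
back: M1=14/5−3/10·-2116/279=472/93
M: M0=0, M1=472/93, M2=-2116/279, M3=1520/279, M4=0
seg 0: a=1, c=M0/2=0, d=(M1−M0)/(6·2)=118/279, b=Δ0−h0·(2M0+M1)/6=-1309/279
seg 1: a=-5, c=M1/2=236/93, d=(M2−M1)/(6·3)=-1766/2511, b=Δ1−h1·(2M1+M2)/6=107/279
seg 2: a=0, c=M2/2=-1058/279, d=(M3−M2)/(6·1)=202/93, b=Δ2−h2·(2M2+M3)/6=-943/279
seg 3: a=-5, c=M3/2=760/279, d=(M4−M3)/(6·3)=-760/2511, b=Δ3−h3·(2M3+M4)/6=-1241/279
t_q=7/2 → seg 1, τ=3/2; S=-5+107/279·τ+236/93·τ²+-1766/2511·τ³=-135/124

  seg 0: a=1 b=-1309/279 c=0 d=118/279
  seg 1: a=-5 b=107/279 c=236/93 d=-1766/2511
  seg 2: a=0 b=-943/279 c=-1058/279 d=202/93
  seg 3: a=-5 b=-1241/279 c=760/279 d=-760/2511
S(7/2) = -135/124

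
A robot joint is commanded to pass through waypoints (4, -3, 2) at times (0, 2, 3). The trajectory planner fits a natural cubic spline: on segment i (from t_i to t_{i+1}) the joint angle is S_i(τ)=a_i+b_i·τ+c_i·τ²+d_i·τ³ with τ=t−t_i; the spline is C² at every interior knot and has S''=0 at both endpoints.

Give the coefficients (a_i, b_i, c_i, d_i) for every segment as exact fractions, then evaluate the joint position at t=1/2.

Δ: Δ0=-7/2, Δ1=5
row 1: diag=6, rhs=51; c'=1/6, d'=17/2
back: M1=17/2
M: M0=0, M1=17/2, M2=0
seg 0: a=4, c=M0/2=0, d=(M1−M0)/(6·2)=17/24, b=Δ0−h0·(2M0+M1)/6=-19/3
seg 1: a=-3, c=M1/2=17/4, d=(M2−M1)/(6·1)=-17/12, b=Δ1−h1·(2M1+M2)/6=13/6
t_q=1/2 → seg 0, τ=1/2; S=4+-19/3·τ+0·τ²+17/24·τ³=59/64

  seg 0: a=4 b=-19/3 c=0 d=17/24
  seg 1: a=-3 b=13/6 c=17/4 d=-17/12
S(1/2) = 59/64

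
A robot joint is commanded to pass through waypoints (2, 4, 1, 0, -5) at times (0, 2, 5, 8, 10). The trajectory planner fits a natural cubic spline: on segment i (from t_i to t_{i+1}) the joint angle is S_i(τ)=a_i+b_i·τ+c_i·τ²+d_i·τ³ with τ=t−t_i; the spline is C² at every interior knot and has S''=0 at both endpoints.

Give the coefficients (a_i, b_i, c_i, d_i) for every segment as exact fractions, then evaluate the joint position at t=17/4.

  seg 0: a=2 b=1543/1020 c=0 d=-523/4080
  seg 1: a=4 b=-13/510 c=-523/680 d=2719/18360
  seg 2: a=1 b=-77/120 c=115/204 d=-2821/18360
  seg 3: a=0 b=-359/255 c=-557/680 d=557/4080
S(17/4) = 15109/8704

Δ: Δ0=1, Δ1=-1, Δ2=-1/3, Δ3=-5/2
row 1: diag=10, rhs=-12; c'=3/10, d'=-6/5
row 2: denom=12−3·3/10=111/10; d'=(4−3·-6/5)/(111/10)=76/111
row 3: denom=10−3·10/37=340/37; d'=(-13−3·76/111)/(340/37)=-557/340
back: M3=-557/340
back: M2=76/111−10/37·-557/340=115/102
back: M1=-6/5−3/10·115/102=-523/340
M: M0=0, M1=-523/340, M2=115/102, M3=-557/340, M4=0
seg 0: a=2, c=M0/2=0, d=(M1−M0)/(6·2)=-523/4080, b=Δ0−h0·(2M0+M1)/6=1543/1020
seg 1: a=4, c=M1/2=-523/680, d=(M2−M1)/(6·3)=2719/18360, b=Δ1−h1·(2M1+M2)/6=-13/510
seg 2: a=1, c=M2/2=115/204, d=(M3−M2)/(6·3)=-2821/18360, b=Δ2−h2·(2M2+M3)/6=-77/120
seg 3: a=0, c=M3/2=-557/680, d=(M4−M3)/(6·2)=557/4080, b=Δ3−h3·(2M3+M4)/6=-359/255
t_q=17/4 → seg 1, τ=9/4; S=4+-13/510·τ+-523/680·τ²+2719/18360·τ³=15109/8704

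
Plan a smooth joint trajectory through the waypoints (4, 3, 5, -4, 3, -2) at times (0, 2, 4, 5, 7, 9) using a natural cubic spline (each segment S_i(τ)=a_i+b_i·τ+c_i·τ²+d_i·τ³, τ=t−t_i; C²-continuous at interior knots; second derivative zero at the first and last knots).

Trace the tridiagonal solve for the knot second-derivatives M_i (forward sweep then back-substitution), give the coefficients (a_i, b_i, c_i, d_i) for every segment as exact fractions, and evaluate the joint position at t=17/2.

  seg 0: a=4 b=-163/78 c=0 d=31/78
  seg 1: a=3 b=209/78 c=31/13 d=-503/312
  seg 2: a=5 b=-278/39 c=-379/52 d=65/12
  seg 3: a=-4 b=-851/156 c=233/26 d=-1399/624
  seg 4: a=3 b=136/39 c=-467/104 d=467/624
S(17/2) = 1087/1664

Δ: Δ0=-1/2, Δ1=1, Δ2=-9, Δ3=7/2, Δ4=-5/2
row 1: diag=8, rhs=9; c'=1/4, d'=9/8
row 2: denom=6−2·1/4=11/2; d'=(-60−2·9/8)/(11/2)=-249/22
row 3: denom=6−1·2/11=64/11; d'=(75−1·-249/22)/(64/11)=1899/128
row 4: denom=8−2·11/32=117/16; d'=(-36−2·1899/128)/(117/16)=-467/52
back: M4=-467/52
back: M3=1899/128−11/32·-467/52=233/13
back: M2=-249/22−2/11·233/13=-379/26
back: M1=9/8−1/4·-379/26=62/13
M: M0=0, M1=62/13, M2=-379/26, M3=233/13, M4=-467/52, M5=0
seg 0: a=4, c=M0/2=0, d=(M1−M0)/(6·2)=31/78, b=Δ0−h0·(2M0+M1)/6=-163/78
seg 1: a=3, c=M1/2=31/13, d=(M2−M1)/(6·2)=-503/312, b=Δ1−h1·(2M1+M2)/6=209/78
seg 2: a=5, c=M2/2=-379/52, d=(M3−M2)/(6·1)=65/12, b=Δ2−h2·(2M2+M3)/6=-278/39
seg 3: a=-4, c=M3/2=233/26, d=(M4−M3)/(6·2)=-1399/624, b=Δ3−h3·(2M3+M4)/6=-851/156
seg 4: a=3, c=M4/2=-467/104, d=(M5−M4)/(6·2)=467/624, b=Δ4−h4·(2M4+M5)/6=136/39
t_q=17/2 → seg 4, τ=3/2; S=3+136/39·τ+-467/104·τ²+467/624·τ³=1087/1664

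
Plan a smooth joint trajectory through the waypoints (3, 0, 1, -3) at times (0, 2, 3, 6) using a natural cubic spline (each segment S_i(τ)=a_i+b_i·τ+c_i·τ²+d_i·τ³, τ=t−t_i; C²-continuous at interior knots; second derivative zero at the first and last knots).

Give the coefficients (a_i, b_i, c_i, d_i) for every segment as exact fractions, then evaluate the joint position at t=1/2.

  seg 0: a=3 b=-691/282 c=0 d=67/282
  seg 1: a=0 b=113/282 c=67/47 d=-233/282
  seg 2: a=1 b=109/141 c=-99/94 d=11/94
S(1/2) = 1357/752

Δ: Δ0=-3/2, Δ1=1, Δ2=-4/3
row 1: diag=6, rhs=15; c'=1/6, d'=5/2
row 2: denom=8−1·1/6=47/6; d'=(-14−1·5/2)/(47/6)=-99/47
back: M2=-99/47
back: M1=5/2−1/6·-99/47=134/47
M: M0=0, M1=134/47, M2=-99/47, M3=0
seg 0: a=3, c=M0/2=0, d=(M1−M0)/(6·2)=67/282, b=Δ0−h0·(2M0+M1)/6=-691/282
seg 1: a=0, c=M1/2=67/47, d=(M2−M1)/(6·1)=-233/282, b=Δ1−h1·(2M1+M2)/6=113/282
seg 2: a=1, c=M2/2=-99/94, d=(M3−M2)/(6·3)=11/94, b=Δ2−h2·(2M2+M3)/6=109/141
t_q=1/2 → seg 0, τ=1/2; S=3+-691/282·τ+0·τ²+67/282·τ³=1357/752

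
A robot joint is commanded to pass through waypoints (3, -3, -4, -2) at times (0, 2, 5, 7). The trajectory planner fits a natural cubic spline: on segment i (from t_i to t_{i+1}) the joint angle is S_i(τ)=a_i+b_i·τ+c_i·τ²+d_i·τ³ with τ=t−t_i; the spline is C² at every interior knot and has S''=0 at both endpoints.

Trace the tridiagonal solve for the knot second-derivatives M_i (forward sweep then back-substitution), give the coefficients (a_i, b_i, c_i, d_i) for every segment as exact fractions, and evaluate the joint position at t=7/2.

  seg 0: a=3 b=-955/273 c=0 d=34/273
  seg 1: a=-3 b=-547/273 c=68/91 d=-4/63
  seg 2: a=-4 b=209/273 c=16/91 d=-8/273
S(7/2) = -59/13

Δ: Δ0=-3, Δ1=-1/3, Δ2=1
row 1: diag=10, rhs=16; c'=3/10, d'=8/5
row 2: denom=10−3·3/10=91/10; d'=(8−3·8/5)/(91/10)=32/91
back: M2=32/91
back: M1=8/5−3/10·32/91=136/91
M: M0=0, M1=136/91, M2=32/91, M3=0
seg 0: a=3, c=M0/2=0, d=(M1−M0)/(6·2)=34/273, b=Δ0−h0·(2M0+M1)/6=-955/273
seg 1: a=-3, c=M1/2=68/91, d=(M2−M1)/(6·3)=-4/63, b=Δ1−h1·(2M1+M2)/6=-547/273
seg 2: a=-4, c=M2/2=16/91, d=(M3−M2)/(6·2)=-8/273, b=Δ2−h2·(2M2+M3)/6=209/273
t_q=7/2 → seg 1, τ=3/2; S=-3+-547/273·τ+68/91·τ²+-4/63·τ³=-59/13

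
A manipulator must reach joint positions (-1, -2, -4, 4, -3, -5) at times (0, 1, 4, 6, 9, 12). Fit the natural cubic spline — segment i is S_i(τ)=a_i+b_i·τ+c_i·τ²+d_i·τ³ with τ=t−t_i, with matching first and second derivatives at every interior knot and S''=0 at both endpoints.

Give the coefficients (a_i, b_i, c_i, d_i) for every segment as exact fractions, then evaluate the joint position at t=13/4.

Δ: Δ0=-1, Δ1=-2/3, Δ2=4, Δ3=-7/3, Δ4=-2/3
row 1: diag=8, rhs=2; c'=3/8, d'=1/4
row 2: denom=10−3·3/8=71/8; d'=(28−3·1/4)/(71/8)=218/71
row 3: denom=10−2·16/71=678/71; d'=(-38−2·218/71)/(678/71)=-1567/339
row 4: denom=12−3·71/226=2499/226; d'=(10−3·-1567/339)/(2499/226)=1798/833
back: M4=1798/833
back: M3=-1567/339−71/226·1798/833=-13246/2499
back: M2=218/71−16/71·-13246/2499=10658/2499
back: M1=1/4−3/8·10658/2499=-1124/833
M: M0=0, M1=-1124/833, M2=10658/2499, M3=-13246/2499, M4=1798/833, M5=0
seg 0: a=-1, c=M0/2=0, d=(M1−M0)/(6·1)=-562/2499, b=Δ0−h0·(2M0+M1)/6=-1937/2499
seg 1: a=-2, c=M1/2=-562/833, d=(M2−M1)/(6·3)=7015/22491, b=Δ1−h1·(2M1+M2)/6=-3623/2499
seg 2: a=-4, c=M2/2=5329/2499, d=(M3−M2)/(6·2)=-664/833, b=Δ2−h2·(2M2+M3)/6=7306/2499
seg 3: a=4, c=M3/2=-6623/2499, d=(M4−M3)/(6·3)=9320/22491, b=Δ3−h3·(2M3+M4)/6=674/357
seg 4: a=-3, c=M4/2=899/833, d=(M5−M4)/(6·3)=-899/7497, b=Δ4−h4·(2M4+M5)/6=-7060/2499
t_q=13/4 → seg 1, τ=9/4; S=-2+-3623/2499·τ+-562/833·τ²+7015/22491·τ³=-273211/53312

  seg 0: a=-1 b=-1937/2499 c=0 d=-562/2499
  seg 1: a=-2 b=-3623/2499 c=-562/833 d=7015/22491
  seg 2: a=-4 b=7306/2499 c=5329/2499 d=-664/833
  seg 3: a=4 b=674/357 c=-6623/2499 d=9320/22491
  seg 4: a=-3 b=-7060/2499 c=899/833 d=-899/7497
S(13/4) = -273211/53312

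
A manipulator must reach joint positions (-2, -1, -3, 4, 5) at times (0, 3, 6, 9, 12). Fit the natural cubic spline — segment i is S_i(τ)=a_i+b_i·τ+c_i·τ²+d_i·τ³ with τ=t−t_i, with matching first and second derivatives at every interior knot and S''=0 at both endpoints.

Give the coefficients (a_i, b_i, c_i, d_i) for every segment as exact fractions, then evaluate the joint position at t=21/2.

  seg 0: a=-2 b=143/168 c=0 d=-29/504
  seg 1: a=-1 b=-59/84 c=-29/56 d=89/504
  seg 2: a=-3 b=23/24 c=15/14 d=-103/504
  seg 3: a=4 b=157/84 c=-43/56 d=43/504
S(21/2) = 2403/448

Δ: Δ0=1/3, Δ1=-2/3, Δ2=7/3, Δ3=1/3
row 1: diag=12, rhs=-6; c'=1/4, d'=-1/2
row 2: denom=12−3·1/4=45/4; d'=(18−3·-1/2)/(45/4)=26/15
row 3: denom=12−3·4/15=56/5; d'=(-12−3·26/15)/(56/5)=-43/28
back: M3=-43/28
back: M2=26/15−4/15·-43/28=15/7
back: M1=-1/2−1/4·15/7=-29/28
M: M0=0, M1=-29/28, M2=15/7, M3=-43/28, M4=0
seg 0: a=-2, c=M0/2=0, d=(M1−M0)/(6·3)=-29/504, b=Δ0−h0·(2M0+M1)/6=143/168
seg 1: a=-1, c=M1/2=-29/56, d=(M2−M1)/(6·3)=89/504, b=Δ1−h1·(2M1+M2)/6=-59/84
seg 2: a=-3, c=M2/2=15/14, d=(M3−M2)/(6·3)=-103/504, b=Δ2−h2·(2M2+M3)/6=23/24
seg 3: a=4, c=M3/2=-43/56, d=(M4−M3)/(6·3)=43/504, b=Δ3−h3·(2M3+M4)/6=157/84
t_q=21/2 → seg 3, τ=3/2; S=4+157/84·τ+-43/56·τ²+43/504·τ³=2403/448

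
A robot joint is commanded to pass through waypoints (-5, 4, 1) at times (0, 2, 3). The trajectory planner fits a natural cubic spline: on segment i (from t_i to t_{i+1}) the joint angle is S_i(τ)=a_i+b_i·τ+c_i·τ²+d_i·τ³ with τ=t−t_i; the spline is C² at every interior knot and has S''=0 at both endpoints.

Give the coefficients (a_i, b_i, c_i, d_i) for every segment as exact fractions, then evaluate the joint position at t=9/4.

  seg 0: a=-5 b=7 c=0 d=-5/8
  seg 1: a=4 b=-1/2 c=-15/4 d=5/4
S(9/4) = 937/256

Δ: Δ0=9/2, Δ1=-3
row 1: diag=6, rhs=-45; c'=1/6, d'=-15/2
back: M1=-15/2
M: M0=0, M1=-15/2, M2=0
seg 0: a=-5, c=M0/2=0, d=(M1−M0)/(6·2)=-5/8, b=Δ0−h0·(2M0+M1)/6=7
seg 1: a=4, c=M1/2=-15/4, d=(M2−M1)/(6·1)=5/4, b=Δ1−h1·(2M1+M2)/6=-1/2
t_q=9/4 → seg 1, τ=1/4; S=4+-1/2·τ+-15/4·τ²+5/4·τ³=937/256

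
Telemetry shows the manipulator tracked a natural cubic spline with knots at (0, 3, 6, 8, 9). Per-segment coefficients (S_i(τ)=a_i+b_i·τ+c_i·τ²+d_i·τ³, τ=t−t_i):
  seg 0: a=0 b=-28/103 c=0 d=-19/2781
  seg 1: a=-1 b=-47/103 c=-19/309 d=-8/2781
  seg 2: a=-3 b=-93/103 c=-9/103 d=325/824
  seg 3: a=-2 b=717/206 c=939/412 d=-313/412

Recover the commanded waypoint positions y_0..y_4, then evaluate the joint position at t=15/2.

y_0 = S_0(0) = a_0 = 0
y_1 = S_1(0) = a_1 = -1
y_2 = S_2(0) = a_2 = -3
y_3 = S_3(0) = a_3 = -2
y_4 = S_3(1) = 3
t_q=15/2 is in segment 2 (τ=3/2); S_2(τ)=-21225/6592

y_0=0 y_1=-1 y_2=-3 y_3=-2 y_4=3
S(15/2) = -21225/6592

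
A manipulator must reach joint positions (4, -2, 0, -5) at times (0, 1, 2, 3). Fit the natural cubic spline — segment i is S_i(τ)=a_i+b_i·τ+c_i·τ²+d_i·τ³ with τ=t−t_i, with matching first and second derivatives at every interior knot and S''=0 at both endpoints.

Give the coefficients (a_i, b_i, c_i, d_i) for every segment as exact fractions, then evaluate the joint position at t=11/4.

Δ: Δ0=-6, Δ1=2, Δ2=-5
row 1: diag=4, rhs=48; c'=1/4, d'=12
row 2: denom=4−1·1/4=15/4; d'=(-42−1·12)/(15/4)=-72/5
back: M2=-72/5
back: M1=12−1/4·-72/5=78/5
M: M0=0, M1=78/5, M2=-72/5, M3=0
seg 0: a=4, c=M0/2=0, d=(M1−M0)/(6·1)=13/5, b=Δ0−h0·(2M0+M1)/6=-43/5
seg 1: a=-2, c=M1/2=39/5, d=(M2−M1)/(6·1)=-5, b=Δ1−h1·(2M1+M2)/6=-4/5
seg 2: a=0, c=M2/2=-36/5, d=(M3−M2)/(6·1)=12/5, b=Δ2−h2·(2M2+M3)/6=-1/5
t_q=11/4 → seg 2, τ=3/4; S=0+-1/5·τ+-36/5·τ²+12/5·τ³=-51/16

  seg 0: a=4 b=-43/5 c=0 d=13/5
  seg 1: a=-2 b=-4/5 c=39/5 d=-5
  seg 2: a=0 b=-1/5 c=-36/5 d=12/5
S(11/4) = -51/16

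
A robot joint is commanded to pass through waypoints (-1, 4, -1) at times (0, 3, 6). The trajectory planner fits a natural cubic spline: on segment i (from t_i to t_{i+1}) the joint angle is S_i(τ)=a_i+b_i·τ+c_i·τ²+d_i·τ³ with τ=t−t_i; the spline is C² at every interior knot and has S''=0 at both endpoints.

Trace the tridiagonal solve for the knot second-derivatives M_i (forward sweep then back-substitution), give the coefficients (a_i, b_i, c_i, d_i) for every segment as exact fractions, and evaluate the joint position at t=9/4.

Δ: Δ0=5/3, Δ1=-5/3
row 1: diag=12, rhs=-20; c'=1/4, d'=-5/3
back: M1=-5/3
M: M0=0, M1=-5/3, M2=0
seg 0: a=-1, c=M0/2=0, d=(M1−M0)/(6·3)=-5/54, b=Δ0−h0·(2M0+M1)/6=5/2
seg 1: a=4, c=M1/2=-5/6, d=(M2−M1)/(6·3)=5/54, b=Δ1−h1·(2M1+M2)/6=0
t_q=9/4 → seg 0, τ=9/4; S=-1+5/2·τ+0·τ²+-5/54·τ³=457/128

  seg 0: a=-1 b=5/2 c=0 d=-5/54
  seg 1: a=4 b=0 c=-5/6 d=5/54
S(9/4) = 457/128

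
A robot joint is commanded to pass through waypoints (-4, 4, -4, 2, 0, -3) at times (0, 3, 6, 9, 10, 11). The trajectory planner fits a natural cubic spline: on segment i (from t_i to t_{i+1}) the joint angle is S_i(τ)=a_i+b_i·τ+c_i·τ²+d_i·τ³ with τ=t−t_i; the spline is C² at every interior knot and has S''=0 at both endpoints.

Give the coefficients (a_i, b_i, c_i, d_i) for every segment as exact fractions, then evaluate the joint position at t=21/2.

  seg 0: a=-4 b=633/139 c=0 d=-787/3753
  seg 1: a=4 b=-154/139 c=-787/417 d=1711/3753
  seg 2: a=-4 b=-17/139 c=308/139 d=-629/1251
  seg 3: a=2 b=-56/139 c=-321/139 d=99/139
  seg 4: a=0 b=-401/139 c=-24/139 d=8/139
S(21/2) = -411/278

Δ: Δ0=8/3, Δ1=-8/3, Δ2=2, Δ3=-2, Δ4=-3
row 1: diag=12, rhs=-32; c'=1/4, d'=-8/3
row 2: denom=12−3·1/4=45/4; d'=(28−3·-8/3)/(45/4)=16/5
row 3: denom=8−3·4/15=36/5; d'=(-24−3·16/5)/(36/5)=-14/3
row 4: denom=4−1·5/36=139/36; d'=(-6−1·-14/3)/(139/36)=-48/139
back: M4=-48/139
back: M3=-14/3−5/36·-48/139=-642/139
back: M2=16/5−4/15·-642/139=616/139
back: M1=-8/3−1/4·616/139=-1574/417
M: M0=0, M1=-1574/417, M2=616/139, M3=-642/139, M4=-48/139, M5=0
seg 0: a=-4, c=M0/2=0, d=(M1−M0)/(6·3)=-787/3753, b=Δ0−h0·(2M0+M1)/6=633/139
seg 1: a=4, c=M1/2=-787/417, d=(M2−M1)/(6·3)=1711/3753, b=Δ1−h1·(2M1+M2)/6=-154/139
seg 2: a=-4, c=M2/2=308/139, d=(M3−M2)/(6·3)=-629/1251, b=Δ2−h2·(2M2+M3)/6=-17/139
seg 3: a=2, c=M3/2=-321/139, d=(M4−M3)/(6·1)=99/139, b=Δ3−h3·(2M3+M4)/6=-56/139
seg 4: a=0, c=M4/2=-24/139, d=(M5−M4)/(6·1)=8/139, b=Δ4−h4·(2M4+M5)/6=-401/139
t_q=21/2 → seg 4, τ=1/2; S=0+-401/139·τ+-24/139·τ²+8/139·τ³=-411/278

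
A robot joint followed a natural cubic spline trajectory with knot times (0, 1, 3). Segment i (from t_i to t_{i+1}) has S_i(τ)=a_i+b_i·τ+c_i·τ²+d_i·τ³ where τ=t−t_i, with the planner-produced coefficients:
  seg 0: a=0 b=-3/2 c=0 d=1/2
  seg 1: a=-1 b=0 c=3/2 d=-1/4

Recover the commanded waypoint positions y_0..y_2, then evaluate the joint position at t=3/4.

y_0 = S_0(0) = a_0 = 0
y_1 = S_1(0) = a_1 = -1
y_2 = S_1(2) = 3
t_q=3/4 is in segment 0 (τ=3/4); S_0(τ)=-117/128

y_0=0 y_1=-1 y_2=3
S(3/4) = -117/128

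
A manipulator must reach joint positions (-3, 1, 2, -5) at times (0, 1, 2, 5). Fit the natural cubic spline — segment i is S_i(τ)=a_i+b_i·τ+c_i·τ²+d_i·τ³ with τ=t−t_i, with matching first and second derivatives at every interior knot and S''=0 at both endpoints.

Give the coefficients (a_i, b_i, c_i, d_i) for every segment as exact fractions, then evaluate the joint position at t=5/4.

  seg 0: a=-3 b=14/3 c=0 d=-2/3
  seg 1: a=1 b=8/3 c=-2 d=1/3
  seg 2: a=2 b=-1/3 c=-1 d=1/9
S(5/4) = 99/64

Δ: Δ0=4, Δ1=1, Δ2=-7/3
row 1: diag=4, rhs=-18; c'=1/4, d'=-9/2
row 2: denom=8−1·1/4=31/4; d'=(-20−1·-9/2)/(31/4)=-2
back: M2=-2
back: M1=-9/2−1/4·-2=-4
M: M0=0, M1=-4, M2=-2, M3=0
seg 0: a=-3, c=M0/2=0, d=(M1−M0)/(6·1)=-2/3, b=Δ0−h0·(2M0+M1)/6=14/3
seg 1: a=1, c=M1/2=-2, d=(M2−M1)/(6·1)=1/3, b=Δ1−h1·(2M1+M2)/6=8/3
seg 2: a=2, c=M2/2=-1, d=(M3−M2)/(6·3)=1/9, b=Δ2−h2·(2M2+M3)/6=-1/3
t_q=5/4 → seg 1, τ=1/4; S=1+8/3·τ+-2·τ²+1/3·τ³=99/64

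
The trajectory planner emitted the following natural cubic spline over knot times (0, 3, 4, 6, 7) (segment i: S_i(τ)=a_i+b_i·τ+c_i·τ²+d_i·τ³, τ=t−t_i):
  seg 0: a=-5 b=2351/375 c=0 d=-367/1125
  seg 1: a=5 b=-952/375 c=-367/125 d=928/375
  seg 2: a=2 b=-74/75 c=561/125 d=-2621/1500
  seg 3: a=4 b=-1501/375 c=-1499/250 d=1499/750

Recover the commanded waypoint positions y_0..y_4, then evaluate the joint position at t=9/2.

y_0 = S_0(0) = a_0 = -5
y_1 = S_1(0) = a_1 = 5
y_2 = S_2(0) = a_2 = 2
y_3 = S_3(0) = a_3 = 4
y_4 = S_3(1) = -4
t_q=9/2 is in segment 2 (τ=1/2); S_2(τ)=9641/4000

y_0=-5 y_1=5 y_2=2 y_3=4 y_4=-4
S(9/2) = 9641/4000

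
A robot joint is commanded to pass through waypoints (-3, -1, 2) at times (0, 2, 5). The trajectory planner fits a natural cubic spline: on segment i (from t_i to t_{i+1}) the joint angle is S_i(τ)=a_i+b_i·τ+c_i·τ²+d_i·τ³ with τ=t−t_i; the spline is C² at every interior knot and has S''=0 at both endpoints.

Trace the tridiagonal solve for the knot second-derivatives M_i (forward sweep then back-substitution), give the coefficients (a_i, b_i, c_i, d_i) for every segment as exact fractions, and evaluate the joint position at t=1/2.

  seg 0: a=-3 b=1 c=0 d=0
  seg 1: a=-1 b=1 c=0 d=0
S(1/2) = -5/2

Δ: Δ0=1, Δ1=1
row 1: diag=10, rhs=0; c'=3/10, d'=0
back: M1=0
M: M0=0, M1=0, M2=0
seg 0: a=-3, c=M0/2=0, d=(M1−M0)/(6·2)=0, b=Δ0−h0·(2M0+M1)/6=1
seg 1: a=-1, c=M1/2=0, d=(M2−M1)/(6·3)=0, b=Δ1−h1·(2M1+M2)/6=1
t_q=1/2 → seg 0, τ=1/2; S=-3+1·τ+0·τ²+0·τ³=-5/2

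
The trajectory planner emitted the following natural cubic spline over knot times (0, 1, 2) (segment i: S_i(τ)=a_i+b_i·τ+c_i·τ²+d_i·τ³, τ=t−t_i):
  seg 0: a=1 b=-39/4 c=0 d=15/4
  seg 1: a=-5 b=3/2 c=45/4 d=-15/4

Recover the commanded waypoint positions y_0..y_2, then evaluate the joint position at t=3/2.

y_0=1 y_1=-5 y_2=4
S(3/2) = -61/32

y_0 = S_0(0) = a_0 = 1
y_1 = S_1(0) = a_1 = -5
y_2 = S_1(1) = 4
t_q=3/2 is in segment 1 (τ=1/2); S_1(τ)=-61/32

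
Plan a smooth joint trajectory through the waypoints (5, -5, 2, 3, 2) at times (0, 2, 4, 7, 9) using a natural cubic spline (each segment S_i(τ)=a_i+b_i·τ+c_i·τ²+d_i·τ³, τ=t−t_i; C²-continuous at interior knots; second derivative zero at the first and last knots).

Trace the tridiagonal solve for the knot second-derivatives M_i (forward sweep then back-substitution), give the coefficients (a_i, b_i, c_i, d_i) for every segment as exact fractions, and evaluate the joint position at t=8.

Δ: Δ0=-5, Δ1=7/2, Δ2=1/3, Δ3=-1/2
row 1: diag=8, rhs=51; c'=1/4, d'=51/8
row 2: denom=10−2·1/4=19/2; d'=(-19−2·51/8)/(19/2)=-127/38
row 3: denom=10−3·6/19=172/19; d'=(-5−3·-127/38)/(172/19)=191/344
back: M3=191/344
back: M2=-127/38−6/19·191/344=-605/172
back: M1=51/8−1/4·-605/172=4991/688
M: M0=0, M1=4991/688, M2=-605/172, M3=191/344, M4=0
seg 0: a=5, c=M0/2=0, d=(M1−M0)/(6·2)=4991/8256, b=Δ0−h0·(2M0+M1)/6=-15311/2064
seg 1: a=-5, c=M1/2=4991/1376, d=(M2−M1)/(6·2)=-7411/8256, b=Δ1−h1·(2M1+M2)/6=-169/1032
seg 2: a=2, c=M2/2=-605/344, d=(M3−M2)/(6·3)=467/2064, b=Δ2−h2·(2M2+M3)/6=7375/2064
seg 3: a=3, c=M3/2=191/688, d=(M4−M3)/(6·2)=-191/4128, b=Δ3−h3·(2M3+M4)/6=-449/516
t_q=8 → seg 3, τ=1; S=3+-449/516·τ+191/688·τ²+-191/4128·τ³=3249/1376

  seg 0: a=5 b=-15311/2064 c=0 d=4991/8256
  seg 1: a=-5 b=-169/1032 c=4991/1376 d=-7411/8256
  seg 2: a=2 b=7375/2064 c=-605/344 d=467/2064
  seg 3: a=3 b=-449/516 c=191/688 d=-191/4128
S(8) = 3249/1376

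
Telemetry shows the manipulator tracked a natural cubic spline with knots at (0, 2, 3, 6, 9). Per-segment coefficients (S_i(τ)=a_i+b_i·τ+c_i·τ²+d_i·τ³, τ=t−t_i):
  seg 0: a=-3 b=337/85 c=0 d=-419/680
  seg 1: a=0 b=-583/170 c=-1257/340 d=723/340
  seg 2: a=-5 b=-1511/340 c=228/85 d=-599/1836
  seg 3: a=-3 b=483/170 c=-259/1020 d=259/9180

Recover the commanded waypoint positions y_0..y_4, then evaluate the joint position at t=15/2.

y_0 = S_0(0) = a_0 = -3
y_1 = S_1(0) = a_1 = 0
y_2 = S_2(0) = a_2 = -5
y_3 = S_3(0) = a_3 = -3
y_4 = S_3(3) = 4
t_q=15/2 is in segment 3 (τ=3/2); S_3(τ)=2137/2720

y_0=-3 y_1=0 y_2=-5 y_3=-3 y_4=4
S(15/2) = 2137/2720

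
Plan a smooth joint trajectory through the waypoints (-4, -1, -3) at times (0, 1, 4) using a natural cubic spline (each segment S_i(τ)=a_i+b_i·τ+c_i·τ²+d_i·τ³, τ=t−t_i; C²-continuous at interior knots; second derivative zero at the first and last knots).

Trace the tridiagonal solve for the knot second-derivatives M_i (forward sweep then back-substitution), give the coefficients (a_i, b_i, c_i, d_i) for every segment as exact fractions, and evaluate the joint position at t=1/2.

  seg 0: a=-4 b=83/24 c=0 d=-11/24
  seg 1: a=-1 b=25/12 c=-11/8 d=11/72
S(1/2) = -149/64

Δ: Δ0=3, Δ1=-2/3
row 1: diag=8, rhs=-22; c'=3/8, d'=-11/4
back: M1=-11/4
M: M0=0, M1=-11/4, M2=0
seg 0: a=-4, c=M0/2=0, d=(M1−M0)/(6·1)=-11/24, b=Δ0−h0·(2M0+M1)/6=83/24
seg 1: a=-1, c=M1/2=-11/8, d=(M2−M1)/(6·3)=11/72, b=Δ1−h1·(2M1+M2)/6=25/12
t_q=1/2 → seg 0, τ=1/2; S=-4+83/24·τ+0·τ²+-11/24·τ³=-149/64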